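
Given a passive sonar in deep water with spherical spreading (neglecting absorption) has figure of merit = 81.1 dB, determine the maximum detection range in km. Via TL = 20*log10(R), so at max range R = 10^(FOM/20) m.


At max range FOM = TL, so 20*log10(R) = 81.1
R = 10^(81.1/20) = 11350.11 m = 11.35 km

11.35 km


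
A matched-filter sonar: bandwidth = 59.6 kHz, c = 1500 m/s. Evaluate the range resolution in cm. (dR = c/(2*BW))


1.26 cm


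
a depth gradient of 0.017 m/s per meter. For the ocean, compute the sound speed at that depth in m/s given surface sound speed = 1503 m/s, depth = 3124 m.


1556.108 m/s


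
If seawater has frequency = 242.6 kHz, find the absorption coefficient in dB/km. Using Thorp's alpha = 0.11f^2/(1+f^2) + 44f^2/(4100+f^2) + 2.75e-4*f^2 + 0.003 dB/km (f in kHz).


f^2 = 58854.76
alpha = 0.11*58854.76/(1+58854.76) + 44*58854.76/(4100+58854.76) + 2.75e-4*58854.76 + 0.003 = 57.433

57.433 dB/km


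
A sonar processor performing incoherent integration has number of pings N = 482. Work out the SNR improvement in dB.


Gain = 5*log10(482) = 13.42

13.42 dB


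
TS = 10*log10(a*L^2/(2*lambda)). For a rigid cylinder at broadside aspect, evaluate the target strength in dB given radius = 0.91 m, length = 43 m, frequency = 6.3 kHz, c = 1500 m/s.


lambda = 1500/6300 = 0.2381 m
TS = 10*log10(0.91*43^2/(2*0.2381)) = 35.48

35.48 dB


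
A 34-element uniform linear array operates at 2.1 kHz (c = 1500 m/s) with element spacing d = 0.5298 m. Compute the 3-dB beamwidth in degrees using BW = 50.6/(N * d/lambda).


Step 1: lambda = 1500/2100 = 0.71429 m
Step 2: d/lambda = 0.5298/0.71429 = 0.7417
Step 3: BW = 50.6/(N * d/lambda) = 50.6/(34 * 0.7417) = 2.01

2.01 deg


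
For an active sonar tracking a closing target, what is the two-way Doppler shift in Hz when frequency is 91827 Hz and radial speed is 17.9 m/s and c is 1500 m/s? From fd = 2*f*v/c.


fd = 2*f*v/c = 2 * 91827 * 17.9 / 1500 = 2191.6

2191.6 Hz


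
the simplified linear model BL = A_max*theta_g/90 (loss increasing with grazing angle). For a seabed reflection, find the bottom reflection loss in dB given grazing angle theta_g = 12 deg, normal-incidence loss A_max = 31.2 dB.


4.16 dB


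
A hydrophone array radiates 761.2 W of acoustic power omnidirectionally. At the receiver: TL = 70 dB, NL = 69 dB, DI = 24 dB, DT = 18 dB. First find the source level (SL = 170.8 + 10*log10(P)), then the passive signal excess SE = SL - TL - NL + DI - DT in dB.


Step 1: SL = 170.8 + 10*log10(761.2) = 199.61 dB
Step 2: SE = SL - TL - NL + DI - DT = 199.61 - 70 - 69 + 24 - 18 = 66.61

66.61 dB


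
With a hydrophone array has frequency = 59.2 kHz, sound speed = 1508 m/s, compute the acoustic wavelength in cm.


2.55 cm


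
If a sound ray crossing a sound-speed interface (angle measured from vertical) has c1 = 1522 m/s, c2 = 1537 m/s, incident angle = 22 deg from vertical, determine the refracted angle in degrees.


sin(theta2) = (c2/c1)*sin(theta1) = (1537/1522)*sin(22 deg) = 0.3783
theta2 = arcsin(0.3783) = 22.23

22.23 deg


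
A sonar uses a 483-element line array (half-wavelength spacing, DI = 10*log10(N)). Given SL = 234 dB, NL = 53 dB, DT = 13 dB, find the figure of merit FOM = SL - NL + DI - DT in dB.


Step 1: DI = 10*log10(483) = 26.84 dB
Step 2: FOM = SL - NL + DI - DT = 234 - 53 + 26.84 - 13 = 194.84

194.84 dB


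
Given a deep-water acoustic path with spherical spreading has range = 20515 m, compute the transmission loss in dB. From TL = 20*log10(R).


TL = 20*log10(20515) = 86.24

86.24 dB


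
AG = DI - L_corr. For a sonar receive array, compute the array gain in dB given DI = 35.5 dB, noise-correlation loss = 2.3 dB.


AG = DI - L_corr = 35.5 - 2.3 = 33.2

33.2 dB


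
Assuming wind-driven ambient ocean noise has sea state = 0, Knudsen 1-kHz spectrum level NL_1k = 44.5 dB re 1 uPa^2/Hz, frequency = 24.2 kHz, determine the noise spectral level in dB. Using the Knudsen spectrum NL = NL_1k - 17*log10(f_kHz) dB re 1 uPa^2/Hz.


20.98 dB


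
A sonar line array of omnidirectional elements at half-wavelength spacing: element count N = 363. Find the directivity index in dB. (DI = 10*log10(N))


25.6 dB


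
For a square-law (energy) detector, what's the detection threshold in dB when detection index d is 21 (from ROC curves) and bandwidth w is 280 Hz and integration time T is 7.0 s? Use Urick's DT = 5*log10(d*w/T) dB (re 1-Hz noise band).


DT = 5*log10(d*w/T) = 5*log10(21 * 280 / 7.0) = 5*log10(840.0) = 14.62

14.62 dB


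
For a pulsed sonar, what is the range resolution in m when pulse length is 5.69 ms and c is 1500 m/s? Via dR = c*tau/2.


4.2675 m


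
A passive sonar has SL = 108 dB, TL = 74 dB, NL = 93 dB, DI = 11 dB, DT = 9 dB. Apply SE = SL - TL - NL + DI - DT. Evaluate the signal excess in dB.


SE = SL - TL - NL + DI - DT = 108 - 74 - 93 + 11 - 9 = -57

-57 dB


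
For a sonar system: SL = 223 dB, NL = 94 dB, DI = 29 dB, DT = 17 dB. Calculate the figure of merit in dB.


141 dB


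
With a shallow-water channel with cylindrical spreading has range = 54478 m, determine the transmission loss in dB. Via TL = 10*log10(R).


47.36 dB


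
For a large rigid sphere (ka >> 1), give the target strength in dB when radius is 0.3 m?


TS = 10*log10(0.3^2 / 4) = 10*log10(0.0225) = -16.48

-16.48 dB


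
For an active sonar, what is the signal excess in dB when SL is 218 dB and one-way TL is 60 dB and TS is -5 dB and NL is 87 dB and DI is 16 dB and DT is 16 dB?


SE = SL - 2*TL + TS - NL + DI - DT = 218 - 2*60 + (-5) - 87 + 16 - 16 = 6

6 dB


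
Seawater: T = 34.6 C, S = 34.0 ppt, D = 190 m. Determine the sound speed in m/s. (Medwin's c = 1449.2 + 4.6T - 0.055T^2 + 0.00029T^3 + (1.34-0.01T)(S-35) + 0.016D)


1556.57 m/s


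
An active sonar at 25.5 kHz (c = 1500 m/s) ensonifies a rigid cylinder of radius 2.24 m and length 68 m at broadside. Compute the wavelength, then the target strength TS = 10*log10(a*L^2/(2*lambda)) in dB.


Step 1: lambda = c/f = 1500/25500 = 0.05882 m
Step 2: TS = 10*log10(a*L^2/(2*lambda)) = 10*log10(2.24*68^2/(2*0.05882)) = 49.45

49.45 dB


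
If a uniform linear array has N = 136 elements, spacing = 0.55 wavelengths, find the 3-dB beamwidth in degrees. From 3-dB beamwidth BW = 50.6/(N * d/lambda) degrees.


BW = 50.6 / (136 * 0.55) = 50.6 / 74.8 = 0.68

0.68 deg


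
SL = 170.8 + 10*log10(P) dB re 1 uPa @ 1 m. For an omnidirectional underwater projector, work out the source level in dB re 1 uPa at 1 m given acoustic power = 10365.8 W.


SL = 170.8 + 10*log10(10365.8) = 170.8 + 40.16 = 210.96

210.96 dB


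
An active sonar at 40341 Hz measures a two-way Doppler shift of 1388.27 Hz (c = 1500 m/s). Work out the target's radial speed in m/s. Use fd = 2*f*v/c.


From fd = 2*f*v/c, v = c*fd/(2*f) = 1500 * 1388.27 / (2*40341) = 25.81

25.81 m/s


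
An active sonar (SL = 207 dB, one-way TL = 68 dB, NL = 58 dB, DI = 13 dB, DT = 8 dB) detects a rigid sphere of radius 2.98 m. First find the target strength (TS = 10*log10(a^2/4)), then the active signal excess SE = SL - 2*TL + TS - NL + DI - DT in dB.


Step 1: TS = 10*log10(2.98^2/4) = 3.46 dB
Step 2: SE = SL - 2*TL + TS - NL + DI - DT = 207 - 2*68 + (3.46) - 58 + 13 - 8 = 21.46

21.46 dB


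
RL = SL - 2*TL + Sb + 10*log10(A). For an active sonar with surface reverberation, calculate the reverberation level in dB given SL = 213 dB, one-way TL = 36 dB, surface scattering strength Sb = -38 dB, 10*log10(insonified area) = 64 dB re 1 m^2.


167 dB


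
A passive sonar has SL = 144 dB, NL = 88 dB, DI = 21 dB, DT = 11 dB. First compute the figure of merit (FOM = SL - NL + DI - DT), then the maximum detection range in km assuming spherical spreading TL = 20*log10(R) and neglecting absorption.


Step 1: FOM = SL - NL + DI - DT = 144 - 88 + 21 - 11 = 66 dB
Step 2: at max range FOM = TL = 20*log10(R), so R = 10^(66/20) = 1995.26 m = 2.0 km

2.0 km


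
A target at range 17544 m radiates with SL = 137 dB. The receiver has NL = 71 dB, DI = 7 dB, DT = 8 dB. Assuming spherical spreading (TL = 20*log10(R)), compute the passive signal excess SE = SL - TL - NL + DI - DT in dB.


Step 1: TL = 20*log10(17544) = 84.88 dB
Step 2: SE = 137 - 84.88 - 71 + 7 - 8 = -19.88

-19.88 dB


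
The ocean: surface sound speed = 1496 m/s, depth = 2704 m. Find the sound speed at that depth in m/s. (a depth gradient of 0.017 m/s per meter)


1541.968 m/s


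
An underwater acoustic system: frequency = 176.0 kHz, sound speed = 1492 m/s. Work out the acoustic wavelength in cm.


lambda = c/f = 1492 / 176000 = 0.0085 m = 0.85 cm

0.85 cm


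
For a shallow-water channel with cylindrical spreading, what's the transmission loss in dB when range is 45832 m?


46.61 dB


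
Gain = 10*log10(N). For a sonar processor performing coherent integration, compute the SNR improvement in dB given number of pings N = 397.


Gain = 10*log10(397) = 25.99

25.99 dB


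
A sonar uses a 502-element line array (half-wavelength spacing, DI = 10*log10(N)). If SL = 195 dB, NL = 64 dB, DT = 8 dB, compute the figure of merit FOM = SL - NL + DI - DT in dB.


Step 1: DI = 10*log10(502) = 27.01 dB
Step 2: FOM = SL - NL + DI - DT = 195 - 64 + 27.01 - 8 = 150.01

150.01 dB


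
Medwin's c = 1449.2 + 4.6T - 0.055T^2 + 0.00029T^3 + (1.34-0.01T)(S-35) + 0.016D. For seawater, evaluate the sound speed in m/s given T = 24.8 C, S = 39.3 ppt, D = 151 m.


1540.99 m/s


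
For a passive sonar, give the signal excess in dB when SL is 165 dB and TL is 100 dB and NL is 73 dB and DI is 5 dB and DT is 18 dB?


SE = SL - TL - NL + DI - DT = 165 - 100 - 73 + 5 - 18 = -21

-21 dB


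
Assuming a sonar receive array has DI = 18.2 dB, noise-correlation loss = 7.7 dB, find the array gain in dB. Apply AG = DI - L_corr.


AG = DI - L_corr = 18.2 - 7.7 = 10.5

10.5 dB


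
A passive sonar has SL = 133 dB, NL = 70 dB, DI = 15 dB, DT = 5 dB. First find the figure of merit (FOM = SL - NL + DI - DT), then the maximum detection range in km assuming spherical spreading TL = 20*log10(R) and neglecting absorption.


Step 1: FOM = SL - NL + DI - DT = 133 - 70 + 15 - 5 = 73 dB
Step 2: at max range FOM = TL = 20*log10(R), so R = 10^(73/20) = 4466.84 m = 4.47 km

4.47 km


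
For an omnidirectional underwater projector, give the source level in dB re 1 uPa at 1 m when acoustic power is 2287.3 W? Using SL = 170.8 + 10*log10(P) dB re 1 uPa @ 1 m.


SL = 170.8 + 10*log10(2287.3) = 170.8 + 33.59 = 204.39

204.39 dB


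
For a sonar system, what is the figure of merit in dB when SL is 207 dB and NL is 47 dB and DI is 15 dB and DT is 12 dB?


FOM = SL - NL + DI - DT = 207 - 47 + 15 - 12 = 163

163 dB


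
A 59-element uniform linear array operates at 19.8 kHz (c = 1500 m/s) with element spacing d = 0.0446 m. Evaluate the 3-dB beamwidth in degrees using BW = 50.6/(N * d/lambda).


Step 1: lambda = 1500/19800 = 0.07576 m
Step 2: d/lambda = 0.0446/0.07576 = 0.5887
Step 3: BW = 50.6/(N * d/lambda) = 50.6/(59 * 0.5887) = 1.46

1.46 deg


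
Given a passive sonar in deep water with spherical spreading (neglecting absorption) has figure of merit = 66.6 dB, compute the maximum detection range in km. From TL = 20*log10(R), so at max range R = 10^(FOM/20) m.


2.14 km


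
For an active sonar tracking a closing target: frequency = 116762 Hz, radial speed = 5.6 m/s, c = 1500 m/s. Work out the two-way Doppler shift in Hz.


fd = 2*f*v/c = 2 * 116762 * 5.6 / 1500 = 871.82

871.82 Hz


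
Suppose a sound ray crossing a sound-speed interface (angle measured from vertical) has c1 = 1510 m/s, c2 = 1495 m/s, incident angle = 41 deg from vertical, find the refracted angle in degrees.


sin(theta2) = (c2/c1)*sin(theta1) = (1495/1510)*sin(41 deg) = 0.64954
theta2 = arcsin(0.64954) = 40.51

40.51 deg


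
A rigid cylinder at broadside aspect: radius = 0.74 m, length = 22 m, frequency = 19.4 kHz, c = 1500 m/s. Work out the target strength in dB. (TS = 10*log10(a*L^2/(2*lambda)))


33.65 dB


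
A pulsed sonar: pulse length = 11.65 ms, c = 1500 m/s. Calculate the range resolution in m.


dR = c*tau/2 = 1500 * 11.65e-3 / 2 = 8.7375

8.7375 m


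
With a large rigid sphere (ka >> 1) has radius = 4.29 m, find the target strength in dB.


6.63 dB


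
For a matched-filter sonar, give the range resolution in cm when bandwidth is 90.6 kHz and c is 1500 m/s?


0.83 cm


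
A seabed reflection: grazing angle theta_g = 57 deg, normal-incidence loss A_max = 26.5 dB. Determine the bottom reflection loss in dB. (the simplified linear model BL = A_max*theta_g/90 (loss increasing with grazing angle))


BL = A_max * theta_g / 90 = 26.5 * 57 / 90 = 16.78

16.78 dB


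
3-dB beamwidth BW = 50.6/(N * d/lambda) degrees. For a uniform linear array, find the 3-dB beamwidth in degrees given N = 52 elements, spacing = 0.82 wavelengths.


BW = 50.6 / (52 * 0.82) = 50.6 / 42.64 = 1.19

1.19 deg


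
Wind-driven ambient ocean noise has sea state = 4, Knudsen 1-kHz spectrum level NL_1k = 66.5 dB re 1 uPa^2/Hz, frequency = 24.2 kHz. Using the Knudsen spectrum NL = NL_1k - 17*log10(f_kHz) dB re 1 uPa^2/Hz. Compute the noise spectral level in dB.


NL = NL_1k - 17*log10(f_kHz) = 66.5 - 17*log10(24.2) = 66.5 - (23.52) = 42.98

42.98 dB


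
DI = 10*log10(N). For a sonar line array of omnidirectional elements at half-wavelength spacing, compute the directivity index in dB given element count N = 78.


18.92 dB


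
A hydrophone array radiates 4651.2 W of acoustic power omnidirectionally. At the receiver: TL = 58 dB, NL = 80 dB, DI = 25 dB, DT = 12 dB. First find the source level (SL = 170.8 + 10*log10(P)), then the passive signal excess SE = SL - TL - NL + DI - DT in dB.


Step 1: SL = 170.8 + 10*log10(4651.2) = 207.48 dB
Step 2: SE = SL - TL - NL + DI - DT = 207.48 - 58 - 80 + 25 - 12 = 82.48

82.48 dB


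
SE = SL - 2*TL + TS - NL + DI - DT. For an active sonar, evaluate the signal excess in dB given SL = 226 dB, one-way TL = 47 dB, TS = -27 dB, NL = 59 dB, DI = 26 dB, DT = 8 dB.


64 dB


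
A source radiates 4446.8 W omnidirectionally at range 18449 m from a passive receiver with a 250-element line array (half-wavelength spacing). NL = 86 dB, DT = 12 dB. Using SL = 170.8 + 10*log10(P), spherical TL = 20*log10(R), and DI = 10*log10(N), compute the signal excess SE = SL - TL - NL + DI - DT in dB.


Step 1: SL = 170.8 + 10*log10(4446.8) = 207.28 dB
Step 2: TL = 20*log10(18449) = 85.32 dB
Step 3: DI = 10*log10(250) = 23.98 dB
Step 4: SE = SL - TL - NL + DI - DT = 207.28 - 85.32 - 86 + 23.98 - 12 = 47.94

47.94 dB


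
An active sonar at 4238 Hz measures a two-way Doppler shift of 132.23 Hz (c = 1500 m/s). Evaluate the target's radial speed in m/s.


From fd = 2*f*v/c, v = c*fd/(2*f) = 1500 * 132.23 / (2*4238) = 23.4

23.4 m/s


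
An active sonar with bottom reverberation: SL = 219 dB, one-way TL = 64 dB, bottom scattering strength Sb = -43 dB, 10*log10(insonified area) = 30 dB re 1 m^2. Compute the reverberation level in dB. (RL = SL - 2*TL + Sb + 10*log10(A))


RL = SL - 2*TL + Sb + 10*log10(A) = 219 - 2*64 + (-43) + 30 = 78

78 dB


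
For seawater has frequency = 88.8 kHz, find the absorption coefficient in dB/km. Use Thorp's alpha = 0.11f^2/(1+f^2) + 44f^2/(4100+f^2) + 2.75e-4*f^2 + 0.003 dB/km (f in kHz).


31.23 dB/km


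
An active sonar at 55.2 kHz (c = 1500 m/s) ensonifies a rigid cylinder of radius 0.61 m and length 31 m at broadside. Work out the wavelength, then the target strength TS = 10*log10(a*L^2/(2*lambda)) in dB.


Step 1: lambda = c/f = 1500/55200 = 0.02717 m
Step 2: TS = 10*log10(a*L^2/(2*lambda)) = 10*log10(0.61*31^2/(2*0.02717)) = 40.33

40.33 dB


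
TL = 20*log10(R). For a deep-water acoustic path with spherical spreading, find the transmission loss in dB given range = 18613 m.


TL = 20*log10(18613) = 85.4

85.4 dB


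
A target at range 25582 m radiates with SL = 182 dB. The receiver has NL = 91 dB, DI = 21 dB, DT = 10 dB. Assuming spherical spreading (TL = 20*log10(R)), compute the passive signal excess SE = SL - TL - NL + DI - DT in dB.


13.84 dB


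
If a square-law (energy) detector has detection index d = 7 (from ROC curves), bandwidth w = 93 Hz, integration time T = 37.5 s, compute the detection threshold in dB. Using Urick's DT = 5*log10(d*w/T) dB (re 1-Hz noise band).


DT = 5*log10(d*w/T) = 5*log10(7 * 93 / 37.5) = 5*log10(17.36) = 6.2

6.2 dB


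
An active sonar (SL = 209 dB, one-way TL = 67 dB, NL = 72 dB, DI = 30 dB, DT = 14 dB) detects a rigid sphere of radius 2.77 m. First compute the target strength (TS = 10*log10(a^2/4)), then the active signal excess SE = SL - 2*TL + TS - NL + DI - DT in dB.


Step 1: TS = 10*log10(2.77^2/4) = 2.83 dB
Step 2: SE = SL - 2*TL + TS - NL + DI - DT = 209 - 2*67 + (2.83) - 72 + 30 - 14 = 21.83

21.83 dB


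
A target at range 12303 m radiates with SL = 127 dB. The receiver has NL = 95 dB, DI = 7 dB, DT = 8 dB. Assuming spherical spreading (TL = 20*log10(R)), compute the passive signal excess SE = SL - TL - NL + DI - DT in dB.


Step 1: TL = 20*log10(12303) = 81.8 dB
Step 2: SE = 127 - 81.8 - 95 + 7 - 8 = -50.8

-50.8 dB


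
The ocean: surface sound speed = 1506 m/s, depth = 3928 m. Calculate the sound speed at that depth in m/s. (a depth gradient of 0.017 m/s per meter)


c = 1506 + 0.017 * 3928 = 1572.776

1572.776 m/s


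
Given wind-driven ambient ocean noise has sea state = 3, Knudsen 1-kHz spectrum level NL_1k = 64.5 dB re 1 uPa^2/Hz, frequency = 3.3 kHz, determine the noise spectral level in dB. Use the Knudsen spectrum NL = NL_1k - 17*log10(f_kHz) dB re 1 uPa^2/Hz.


55.69 dB


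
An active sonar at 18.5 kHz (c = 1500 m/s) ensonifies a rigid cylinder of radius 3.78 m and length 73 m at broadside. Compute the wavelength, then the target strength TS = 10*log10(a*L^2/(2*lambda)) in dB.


Step 1: lambda = c/f = 1500/18500 = 0.08108 m
Step 2: TS = 10*log10(a*L^2/(2*lambda)) = 10*log10(3.78*73^2/(2*0.08108)) = 50.94

50.94 dB


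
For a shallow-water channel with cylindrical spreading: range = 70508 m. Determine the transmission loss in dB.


TL = 10*log10(70508) = 48.48

48.48 dB


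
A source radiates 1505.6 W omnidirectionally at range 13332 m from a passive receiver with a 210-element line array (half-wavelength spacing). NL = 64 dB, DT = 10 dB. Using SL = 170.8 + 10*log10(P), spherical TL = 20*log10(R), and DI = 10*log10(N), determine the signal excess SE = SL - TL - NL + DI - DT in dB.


Step 1: SL = 170.8 + 10*log10(1505.6) = 202.58 dB
Step 2: TL = 20*log10(13332) = 82.5 dB
Step 3: DI = 10*log10(210) = 23.22 dB
Step 4: SE = SL - TL - NL + DI - DT = 202.58 - 82.5 - 64 + 23.22 - 10 = 69.3

69.3 dB


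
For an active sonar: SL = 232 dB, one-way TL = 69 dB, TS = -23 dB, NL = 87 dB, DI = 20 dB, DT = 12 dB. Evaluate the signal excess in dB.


SE = SL - 2*TL + TS - NL + DI - DT = 232 - 2*69 + (-23) - 87 + 20 - 12 = -8

-8 dB


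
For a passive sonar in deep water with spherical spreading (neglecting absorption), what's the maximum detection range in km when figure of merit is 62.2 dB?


1.29 km


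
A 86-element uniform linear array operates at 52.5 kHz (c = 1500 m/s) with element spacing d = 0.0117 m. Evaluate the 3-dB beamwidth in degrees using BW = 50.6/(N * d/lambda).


Step 1: lambda = 1500/52500 = 0.02857 m
Step 2: d/lambda = 0.0117/0.02857 = 0.4095
Step 3: BW = 50.6/(N * d/lambda) = 50.6/(86 * 0.4095) = 1.44

1.44 deg


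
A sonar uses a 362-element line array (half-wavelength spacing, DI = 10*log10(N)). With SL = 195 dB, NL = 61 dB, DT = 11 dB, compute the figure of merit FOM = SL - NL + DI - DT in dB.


Step 1: DI = 10*log10(362) = 25.59 dB
Step 2: FOM = SL - NL + DI - DT = 195 - 61 + 25.59 - 11 = 148.59

148.59 dB


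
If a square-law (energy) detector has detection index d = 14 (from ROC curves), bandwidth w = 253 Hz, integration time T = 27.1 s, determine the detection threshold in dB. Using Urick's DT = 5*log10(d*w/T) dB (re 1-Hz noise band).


10.58 dB


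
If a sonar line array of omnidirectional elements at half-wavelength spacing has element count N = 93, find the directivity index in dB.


DI = 10*log10(93) = 19.68

19.68 dB


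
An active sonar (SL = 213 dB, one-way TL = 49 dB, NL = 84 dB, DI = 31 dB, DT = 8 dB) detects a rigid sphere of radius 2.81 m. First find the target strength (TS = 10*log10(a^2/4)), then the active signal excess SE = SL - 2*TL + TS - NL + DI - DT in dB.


Step 1: TS = 10*log10(2.81^2/4) = 2.95 dB
Step 2: SE = SL - 2*TL + TS - NL + DI - DT = 213 - 2*49 + (2.95) - 84 + 31 - 8 = 56.95

56.95 dB


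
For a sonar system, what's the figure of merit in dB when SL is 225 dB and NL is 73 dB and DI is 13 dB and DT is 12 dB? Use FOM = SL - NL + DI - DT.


153 dB


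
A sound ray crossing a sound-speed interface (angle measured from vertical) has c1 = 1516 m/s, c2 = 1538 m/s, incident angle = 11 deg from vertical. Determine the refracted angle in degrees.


sin(theta2) = (c2/c1)*sin(theta1) = (1538/1516)*sin(11 deg) = 0.19358
theta2 = arcsin(0.19358) = 11.16

11.16 deg


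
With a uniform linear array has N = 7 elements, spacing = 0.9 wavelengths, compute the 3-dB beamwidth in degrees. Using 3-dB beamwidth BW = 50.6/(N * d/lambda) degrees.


BW = 50.6 / (7 * 0.9) = 50.6 / 6.3 = 8.03

8.03 deg


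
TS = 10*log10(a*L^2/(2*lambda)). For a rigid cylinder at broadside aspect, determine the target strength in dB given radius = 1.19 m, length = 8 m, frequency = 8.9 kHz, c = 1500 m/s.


23.54 dB


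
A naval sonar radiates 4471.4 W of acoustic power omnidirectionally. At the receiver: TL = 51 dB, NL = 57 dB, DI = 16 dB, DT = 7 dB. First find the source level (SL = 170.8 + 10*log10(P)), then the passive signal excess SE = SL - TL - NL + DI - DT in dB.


Step 1: SL = 170.8 + 10*log10(4471.4) = 207.3 dB
Step 2: SE = SL - TL - NL + DI - DT = 207.3 - 51 - 57 + 16 - 7 = 108.3

108.3 dB


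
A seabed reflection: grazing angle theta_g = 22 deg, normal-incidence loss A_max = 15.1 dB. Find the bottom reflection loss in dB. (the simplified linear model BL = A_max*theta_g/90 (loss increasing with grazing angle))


3.69 dB


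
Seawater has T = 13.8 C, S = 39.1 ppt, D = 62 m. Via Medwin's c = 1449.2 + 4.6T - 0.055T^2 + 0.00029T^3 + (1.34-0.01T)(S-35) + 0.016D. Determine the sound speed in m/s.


1508.89 m/s


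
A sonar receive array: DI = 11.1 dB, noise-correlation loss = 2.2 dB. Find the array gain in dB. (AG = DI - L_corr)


8.9 dB


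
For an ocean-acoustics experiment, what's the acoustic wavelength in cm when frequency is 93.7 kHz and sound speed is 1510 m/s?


lambda = c/f = 1510 / 93700 = 0.0161 m = 1.61 cm

1.61 cm


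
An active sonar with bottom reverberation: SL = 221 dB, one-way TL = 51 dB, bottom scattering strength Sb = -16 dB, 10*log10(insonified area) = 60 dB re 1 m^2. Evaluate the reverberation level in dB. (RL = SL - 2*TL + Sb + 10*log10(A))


RL = SL - 2*TL + Sb + 10*log10(A) = 221 - 2*51 + (-16) + 60 = 163

163 dB


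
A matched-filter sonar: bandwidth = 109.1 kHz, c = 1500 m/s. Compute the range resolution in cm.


dR = c/(2*BW) = 1500 / (2 * 109.1e3) = 0.0069 m = 0.69 cm

0.69 cm


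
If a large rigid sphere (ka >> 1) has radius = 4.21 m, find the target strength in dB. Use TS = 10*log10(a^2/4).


6.47 dB


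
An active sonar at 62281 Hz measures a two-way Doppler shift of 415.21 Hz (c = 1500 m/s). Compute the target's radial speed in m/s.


5.0 m/s


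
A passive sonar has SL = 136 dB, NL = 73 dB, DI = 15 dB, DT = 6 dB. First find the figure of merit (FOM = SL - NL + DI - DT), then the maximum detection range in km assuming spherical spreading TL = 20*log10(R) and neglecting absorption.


Step 1: FOM = SL - NL + DI - DT = 136 - 73 + 15 - 6 = 72 dB
Step 2: at max range FOM = TL = 20*log10(R), so R = 10^(72/20) = 3981.07 m = 3.98 km

3.98 km


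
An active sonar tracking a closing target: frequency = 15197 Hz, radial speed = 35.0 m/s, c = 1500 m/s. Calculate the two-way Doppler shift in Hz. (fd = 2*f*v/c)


709.19 Hz


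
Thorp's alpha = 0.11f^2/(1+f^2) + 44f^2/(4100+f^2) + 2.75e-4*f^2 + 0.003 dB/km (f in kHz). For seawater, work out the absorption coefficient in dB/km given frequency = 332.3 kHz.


f^2 = 110423.29
alpha = 0.11*110423.29/(1+110423.29) + 44*110423.29/(4100+110423.29) + 2.75e-4*110423.29 + 0.003 = 72.904

72.904 dB/km


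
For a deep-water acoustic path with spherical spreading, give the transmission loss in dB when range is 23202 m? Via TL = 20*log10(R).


87.31 dB


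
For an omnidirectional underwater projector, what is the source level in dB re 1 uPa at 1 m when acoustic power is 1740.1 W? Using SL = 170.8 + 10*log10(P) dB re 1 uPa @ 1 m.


SL = 170.8 + 10*log10(1740.1) = 170.8 + 32.41 = 203.21

203.21 dB


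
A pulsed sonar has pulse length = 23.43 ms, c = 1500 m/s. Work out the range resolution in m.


17.5725 m


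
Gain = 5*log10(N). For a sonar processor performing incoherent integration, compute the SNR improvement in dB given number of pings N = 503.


13.51 dB


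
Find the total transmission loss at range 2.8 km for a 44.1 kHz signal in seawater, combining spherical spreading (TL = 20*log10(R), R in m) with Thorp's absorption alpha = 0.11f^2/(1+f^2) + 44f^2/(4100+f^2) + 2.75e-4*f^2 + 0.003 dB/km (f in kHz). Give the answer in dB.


Step 1 (Thorp): alpha = 0.11*1944.81/(1+1944.81) + 44*1944.81/(4100+1944.81) + 2.75e-4*1944.81 + 0.003 = 14.804 dB/km
Step 2: TL_spread = 20*log10(2800) = 68.94 dB
Step 3: TL_abs = alpha*R = 14.804 * 2.8 = 41.45 dB
Step 4: TL_total = 68.94 + 41.45 = 110.39

110.39 dB


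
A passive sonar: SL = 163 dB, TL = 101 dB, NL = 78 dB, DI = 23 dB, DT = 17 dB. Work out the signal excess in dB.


-10 dB


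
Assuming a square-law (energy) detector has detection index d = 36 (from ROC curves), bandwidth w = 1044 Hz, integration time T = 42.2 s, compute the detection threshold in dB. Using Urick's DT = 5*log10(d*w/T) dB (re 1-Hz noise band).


DT = 5*log10(d*w/T) = 5*log10(36 * 1044 / 42.2) = 5*log10(890.62) = 14.75

14.75 dB


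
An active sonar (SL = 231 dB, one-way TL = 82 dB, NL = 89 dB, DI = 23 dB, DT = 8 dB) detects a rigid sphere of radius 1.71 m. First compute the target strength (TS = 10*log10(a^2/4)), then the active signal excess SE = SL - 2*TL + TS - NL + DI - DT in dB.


Step 1: TS = 10*log10(1.71^2/4) = -1.36 dB
Step 2: SE = SL - 2*TL + TS - NL + DI - DT = 231 - 2*82 + (-1.36) - 89 + 23 - 8 = -8.36

-8.36 dB


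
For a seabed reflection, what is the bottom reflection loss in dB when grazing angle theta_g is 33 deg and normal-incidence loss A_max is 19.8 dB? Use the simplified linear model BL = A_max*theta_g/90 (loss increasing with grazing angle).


7.26 dB


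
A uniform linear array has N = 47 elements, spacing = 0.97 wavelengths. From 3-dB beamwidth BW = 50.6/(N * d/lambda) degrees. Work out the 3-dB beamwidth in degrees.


BW = 50.6 / (47 * 0.97) = 50.6 / 45.59 = 1.11

1.11 deg


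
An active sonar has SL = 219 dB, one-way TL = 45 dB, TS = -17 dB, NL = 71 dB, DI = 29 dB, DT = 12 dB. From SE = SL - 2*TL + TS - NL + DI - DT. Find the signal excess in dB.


SE = SL - 2*TL + TS - NL + DI - DT = 219 - 2*45 + (-17) - 71 + 29 - 12 = 58

58 dB


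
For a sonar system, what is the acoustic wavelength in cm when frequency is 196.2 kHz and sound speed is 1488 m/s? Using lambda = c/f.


0.76 cm


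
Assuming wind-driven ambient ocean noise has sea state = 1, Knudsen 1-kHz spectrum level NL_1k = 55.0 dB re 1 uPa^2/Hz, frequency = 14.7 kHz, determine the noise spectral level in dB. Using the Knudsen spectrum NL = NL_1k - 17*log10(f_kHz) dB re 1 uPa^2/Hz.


NL = NL_1k - 17*log10(f_kHz) = 55.0 - 17*log10(14.7) = 55.0 - (19.84) = 35.16

35.16 dB


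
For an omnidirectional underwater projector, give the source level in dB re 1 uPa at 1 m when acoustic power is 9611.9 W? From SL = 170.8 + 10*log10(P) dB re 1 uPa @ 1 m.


SL = 170.8 + 10*log10(9611.9) = 170.8 + 39.83 = 210.63

210.63 dB


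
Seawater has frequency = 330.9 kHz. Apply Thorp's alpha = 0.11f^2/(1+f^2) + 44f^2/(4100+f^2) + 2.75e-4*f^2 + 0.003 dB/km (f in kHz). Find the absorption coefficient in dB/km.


f^2 = 109494.81
alpha = 0.11*109494.81/(1+109494.81) + 44*109494.81/(4100+109494.81) + 2.75e-4*109494.81 + 0.003 = 72.636

72.636 dB/km


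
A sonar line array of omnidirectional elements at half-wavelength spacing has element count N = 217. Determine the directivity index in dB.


DI = 10*log10(217) = 23.36

23.36 dB


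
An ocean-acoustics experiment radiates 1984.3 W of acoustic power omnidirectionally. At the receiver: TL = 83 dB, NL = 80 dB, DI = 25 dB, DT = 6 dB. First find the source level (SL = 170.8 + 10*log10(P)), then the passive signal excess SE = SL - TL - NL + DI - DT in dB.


Step 1: SL = 170.8 + 10*log10(1984.3) = 203.78 dB
Step 2: SE = SL - TL - NL + DI - DT = 203.78 - 83 - 80 + 25 - 6 = 59.78

59.78 dB


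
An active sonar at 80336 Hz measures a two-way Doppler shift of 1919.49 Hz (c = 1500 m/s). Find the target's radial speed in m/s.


From fd = 2*f*v/c, v = c*fd/(2*f) = 1500 * 1919.49 / (2*80336) = 17.92

17.92 m/s


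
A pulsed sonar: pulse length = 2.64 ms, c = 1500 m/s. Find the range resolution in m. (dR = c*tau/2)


dR = c*tau/2 = 1500 * 2.64e-3 / 2 = 1.98

1.98 m


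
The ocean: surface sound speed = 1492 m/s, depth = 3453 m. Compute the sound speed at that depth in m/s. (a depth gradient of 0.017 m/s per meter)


c = 1492 + 0.017 * 3453 = 1550.701

1550.701 m/s


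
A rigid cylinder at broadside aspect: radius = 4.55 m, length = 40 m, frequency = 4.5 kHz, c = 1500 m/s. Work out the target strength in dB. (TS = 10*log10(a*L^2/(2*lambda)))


lambda = 1500/4500 = 0.33333 m
TS = 10*log10(4.55*40^2/(2*0.33333)) = 40.38

40.38 dB


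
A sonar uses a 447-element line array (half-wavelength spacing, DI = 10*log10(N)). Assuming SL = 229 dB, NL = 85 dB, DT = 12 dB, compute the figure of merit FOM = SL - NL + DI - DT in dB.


158.5 dB


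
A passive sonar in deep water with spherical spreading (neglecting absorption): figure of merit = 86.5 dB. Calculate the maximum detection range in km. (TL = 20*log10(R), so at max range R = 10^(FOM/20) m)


21.13 km


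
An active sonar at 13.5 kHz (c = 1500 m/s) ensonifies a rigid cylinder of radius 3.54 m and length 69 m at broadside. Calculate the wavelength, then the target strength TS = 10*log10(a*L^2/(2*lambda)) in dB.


Step 1: lambda = c/f = 1500/13500 = 0.11111 m
Step 2: TS = 10*log10(a*L^2/(2*lambda)) = 10*log10(3.54*69^2/(2*0.11111)) = 48.8

48.8 dB


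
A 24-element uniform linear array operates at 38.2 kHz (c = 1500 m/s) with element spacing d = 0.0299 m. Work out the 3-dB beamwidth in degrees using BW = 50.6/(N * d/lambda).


Step 1: lambda = 1500/38200 = 0.03927 m
Step 2: d/lambda = 0.0299/0.03927 = 0.7614
Step 3: BW = 50.6/(N * d/lambda) = 50.6/(24 * 0.7614) = 2.77

2.77 deg


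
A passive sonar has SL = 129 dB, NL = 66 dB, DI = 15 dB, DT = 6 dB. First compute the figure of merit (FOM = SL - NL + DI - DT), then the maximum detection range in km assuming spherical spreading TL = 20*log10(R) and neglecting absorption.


Step 1: FOM = SL - NL + DI - DT = 129 - 66 + 15 - 6 = 72 dB
Step 2: at max range FOM = TL = 20*log10(R), so R = 10^(72/20) = 3981.07 m = 3.98 km

3.98 km


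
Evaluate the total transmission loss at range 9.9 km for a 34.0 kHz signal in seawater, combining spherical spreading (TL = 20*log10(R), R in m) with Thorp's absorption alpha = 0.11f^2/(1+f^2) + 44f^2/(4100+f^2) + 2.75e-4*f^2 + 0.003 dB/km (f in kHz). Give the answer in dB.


179.98 dB


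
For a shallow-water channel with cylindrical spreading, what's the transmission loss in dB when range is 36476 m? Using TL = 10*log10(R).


45.62 dB


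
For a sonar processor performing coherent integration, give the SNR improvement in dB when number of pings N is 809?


29.08 dB


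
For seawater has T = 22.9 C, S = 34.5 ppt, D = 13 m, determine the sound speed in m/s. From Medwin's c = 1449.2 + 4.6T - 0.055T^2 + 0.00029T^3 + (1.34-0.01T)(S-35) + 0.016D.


1528.83 m/s


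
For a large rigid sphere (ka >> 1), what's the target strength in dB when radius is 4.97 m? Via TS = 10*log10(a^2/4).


TS = 10*log10(4.97^2 / 4) = 10*log10(6.175225) = 7.91

7.91 dB


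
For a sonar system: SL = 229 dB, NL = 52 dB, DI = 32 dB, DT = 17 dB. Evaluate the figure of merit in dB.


FOM = SL - NL + DI - DT = 229 - 52 + 32 - 17 = 192

192 dB


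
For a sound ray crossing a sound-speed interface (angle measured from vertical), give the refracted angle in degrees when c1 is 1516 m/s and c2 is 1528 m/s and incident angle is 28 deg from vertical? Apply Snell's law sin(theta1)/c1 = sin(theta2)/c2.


sin(theta2) = (c2/c1)*sin(theta1) = (1528/1516)*sin(28 deg) = 0.47319
theta2 = arcsin(0.47319) = 28.24

28.24 deg


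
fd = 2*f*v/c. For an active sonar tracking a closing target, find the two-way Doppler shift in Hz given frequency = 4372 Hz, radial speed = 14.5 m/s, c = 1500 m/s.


fd = 2*f*v/c = 2 * 4372 * 14.5 / 1500 = 84.53

84.53 Hz


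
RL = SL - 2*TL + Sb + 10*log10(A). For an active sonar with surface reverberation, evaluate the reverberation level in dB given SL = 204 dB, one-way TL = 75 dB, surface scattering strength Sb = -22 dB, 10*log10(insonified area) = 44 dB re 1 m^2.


RL = SL - 2*TL + Sb + 10*log10(A) = 204 - 2*75 + (-22) + 44 = 76

76 dB


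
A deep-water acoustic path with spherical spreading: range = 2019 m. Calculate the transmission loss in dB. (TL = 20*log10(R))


66.1 dB


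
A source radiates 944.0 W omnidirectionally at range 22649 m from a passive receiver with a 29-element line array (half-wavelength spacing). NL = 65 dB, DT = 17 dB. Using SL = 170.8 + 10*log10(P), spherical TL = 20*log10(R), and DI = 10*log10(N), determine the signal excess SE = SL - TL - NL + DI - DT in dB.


Step 1: SL = 170.8 + 10*log10(944.0) = 200.55 dB
Step 2: TL = 20*log10(22649) = 87.1 dB
Step 3: DI = 10*log10(29) = 14.62 dB
Step 4: SE = SL - TL - NL + DI - DT = 200.55 - 87.1 - 65 + 14.62 - 17 = 46.07

46.07 dB


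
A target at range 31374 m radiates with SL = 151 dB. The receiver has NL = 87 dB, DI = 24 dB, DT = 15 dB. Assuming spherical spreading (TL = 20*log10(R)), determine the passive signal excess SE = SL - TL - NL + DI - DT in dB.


-16.93 dB


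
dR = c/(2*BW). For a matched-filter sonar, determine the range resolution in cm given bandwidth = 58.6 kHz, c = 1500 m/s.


dR = c/(2*BW) = 1500 / (2 * 58.6e3) = 0.0128 m = 1.28 cm

1.28 cm


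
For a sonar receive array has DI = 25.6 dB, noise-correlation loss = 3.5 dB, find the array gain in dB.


22.1 dB


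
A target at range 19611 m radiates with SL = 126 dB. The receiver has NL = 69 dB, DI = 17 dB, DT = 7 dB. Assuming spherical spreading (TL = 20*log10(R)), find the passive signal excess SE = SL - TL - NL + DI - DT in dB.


-18.85 dB


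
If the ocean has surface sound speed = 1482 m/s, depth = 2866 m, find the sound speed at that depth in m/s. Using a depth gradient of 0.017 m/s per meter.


c = 1482 + 0.017 * 2866 = 1530.722

1530.722 m/s


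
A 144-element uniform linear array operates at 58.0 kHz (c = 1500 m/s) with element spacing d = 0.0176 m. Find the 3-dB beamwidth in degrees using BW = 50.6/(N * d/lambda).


Step 1: lambda = 1500/58000 = 0.02586 m
Step 2: d/lambda = 0.0176/0.02586 = 0.6806
Step 3: BW = 50.6/(N * d/lambda) = 50.6/(144 * 0.6806) = 0.52

0.52 deg


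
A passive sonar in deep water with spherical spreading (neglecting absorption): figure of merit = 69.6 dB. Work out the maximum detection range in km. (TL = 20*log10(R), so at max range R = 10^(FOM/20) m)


At max range FOM = TL, so 20*log10(R) = 69.6
R = 10^(69.6/20) = 3019.95 m = 3.02 km

3.02 km


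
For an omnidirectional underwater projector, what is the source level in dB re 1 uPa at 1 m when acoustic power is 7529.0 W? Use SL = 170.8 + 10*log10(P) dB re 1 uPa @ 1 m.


SL = 170.8 + 10*log10(7529.0) = 170.8 + 38.77 = 209.57

209.57 dB


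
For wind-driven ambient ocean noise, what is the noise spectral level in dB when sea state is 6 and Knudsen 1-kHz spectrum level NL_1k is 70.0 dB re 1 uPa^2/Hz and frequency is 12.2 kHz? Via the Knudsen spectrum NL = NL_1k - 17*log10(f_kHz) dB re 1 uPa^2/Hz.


51.53 dB


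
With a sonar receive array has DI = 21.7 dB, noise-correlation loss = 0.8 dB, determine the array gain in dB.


20.9 dB


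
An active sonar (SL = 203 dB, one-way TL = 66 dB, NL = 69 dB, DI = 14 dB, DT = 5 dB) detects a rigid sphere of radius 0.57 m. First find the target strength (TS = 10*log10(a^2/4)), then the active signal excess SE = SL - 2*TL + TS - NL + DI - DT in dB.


Step 1: TS = 10*log10(0.57^2/4) = -10.9 dB
Step 2: SE = SL - 2*TL + TS - NL + DI - DT = 203 - 2*66 + (-10.9) - 69 + 14 - 5 = 0.1

0.1 dB


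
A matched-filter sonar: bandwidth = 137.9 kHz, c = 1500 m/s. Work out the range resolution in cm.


dR = c/(2*BW) = 1500 / (2 * 137.9e3) = 0.0054 m = 0.54 cm

0.54 cm


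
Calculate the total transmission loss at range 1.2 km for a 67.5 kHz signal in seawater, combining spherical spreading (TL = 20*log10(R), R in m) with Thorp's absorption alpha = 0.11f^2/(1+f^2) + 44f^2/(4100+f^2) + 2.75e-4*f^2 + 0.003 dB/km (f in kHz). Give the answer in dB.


91.01 dB


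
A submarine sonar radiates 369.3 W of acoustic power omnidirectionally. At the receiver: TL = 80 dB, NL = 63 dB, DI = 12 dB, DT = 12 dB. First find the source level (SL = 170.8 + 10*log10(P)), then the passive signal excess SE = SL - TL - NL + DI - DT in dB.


Step 1: SL = 170.8 + 10*log10(369.3) = 196.47 dB
Step 2: SE = SL - TL - NL + DI - DT = 196.47 - 80 - 63 + 12 - 12 = 53.47

53.47 dB


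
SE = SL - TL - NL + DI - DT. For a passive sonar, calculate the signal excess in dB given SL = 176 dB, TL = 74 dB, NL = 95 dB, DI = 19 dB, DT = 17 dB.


SE = SL - TL - NL + DI - DT = 176 - 74 - 95 + 19 - 17 = 9

9 dB


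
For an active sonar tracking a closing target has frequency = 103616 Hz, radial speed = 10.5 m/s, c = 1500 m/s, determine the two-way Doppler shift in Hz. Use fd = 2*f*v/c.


fd = 2*f*v/c = 2 * 103616 * 10.5 / 1500 = 1450.62

1450.62 Hz


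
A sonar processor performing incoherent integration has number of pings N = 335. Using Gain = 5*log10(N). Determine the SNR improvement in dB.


12.63 dB


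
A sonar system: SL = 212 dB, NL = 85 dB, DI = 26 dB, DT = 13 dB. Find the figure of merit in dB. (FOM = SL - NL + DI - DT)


FOM = SL - NL + DI - DT = 212 - 85 + 26 - 13 = 140

140 dB


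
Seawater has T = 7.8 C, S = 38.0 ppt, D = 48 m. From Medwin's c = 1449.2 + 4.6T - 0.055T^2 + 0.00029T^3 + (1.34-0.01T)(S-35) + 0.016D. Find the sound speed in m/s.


c = 1449.2 + 4.6*7.8 - 0.055*7.8^2 + 0.00029*7.8^3 + (1.34 - 0.01*7.8)*(38.0 - 35) + 0.016*48 = 1486.43

1486.43 m/s


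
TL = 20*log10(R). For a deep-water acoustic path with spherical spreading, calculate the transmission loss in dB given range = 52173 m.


TL = 20*log10(52173) = 94.35

94.35 dB


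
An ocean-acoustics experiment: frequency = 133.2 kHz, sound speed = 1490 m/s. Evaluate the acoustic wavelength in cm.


lambda = c/f = 1490 / 133200 = 0.0112 m = 1.12 cm

1.12 cm


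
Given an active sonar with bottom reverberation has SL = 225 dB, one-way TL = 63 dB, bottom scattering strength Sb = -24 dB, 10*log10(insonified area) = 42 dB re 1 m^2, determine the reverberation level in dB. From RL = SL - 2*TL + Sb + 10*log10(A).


RL = SL - 2*TL + Sb + 10*log10(A) = 225 - 2*63 + (-24) + 42 = 117

117 dB


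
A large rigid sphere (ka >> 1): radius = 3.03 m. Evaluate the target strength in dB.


3.61 dB
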